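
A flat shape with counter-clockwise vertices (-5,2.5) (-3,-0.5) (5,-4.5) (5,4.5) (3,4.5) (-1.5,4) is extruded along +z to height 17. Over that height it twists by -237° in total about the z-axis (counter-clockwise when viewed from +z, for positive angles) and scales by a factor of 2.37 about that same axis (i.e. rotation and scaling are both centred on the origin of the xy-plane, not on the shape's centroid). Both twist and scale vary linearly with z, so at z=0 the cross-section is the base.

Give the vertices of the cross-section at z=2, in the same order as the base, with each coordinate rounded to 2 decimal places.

Cross-section at z=2: (-3.77,5.28) (-3.35,1.12) (2.69,-7.33) (7.58,1.90) (5.52,2.99) (0.63,4.92)

t = z/height = 2/17 = 0.117647
s = 1 + (scale-1)·z/height = 1 + (2.37-1)·2/17 = 1.161176
θ = twist·z/height = -237°·2/17 = -27.8824° = -0.486639 rad
cos θ = 0.883910, sin θ = -0.467658 (intermediates below are computed at full precision and shown rounded to 5 d.p.)
v1: (-5,2.5) → rotate → (-3.25040,4.54806) → ×s → (-3.77429,5.28110) → (-3.77,5.28)
v2: (-3,-0.5) → rotate → (-2.88556,0.96102) → ×s → (-3.35064,1.11591) → (-3.35,1.12)
v3: (5,-4.5) → rotate → (2.31509,-6.31588) → ×s → (2.68823,-7.33385) → (2.69,-7.33)
v4: (5,4.5) → rotate → (6.52401,1.63931) → ×s → (7.57552,1.90352) → (7.58,1.90)
v5: (3,4.5) → rotate → (4.75619,2.57462) → ×s → (5.52277,2.98959) → (5.52,2.99)
v6: (-1.5,4) → rotate → (0.54477,4.23713) → ×s → (0.63257,4.92005) → (0.63,4.92)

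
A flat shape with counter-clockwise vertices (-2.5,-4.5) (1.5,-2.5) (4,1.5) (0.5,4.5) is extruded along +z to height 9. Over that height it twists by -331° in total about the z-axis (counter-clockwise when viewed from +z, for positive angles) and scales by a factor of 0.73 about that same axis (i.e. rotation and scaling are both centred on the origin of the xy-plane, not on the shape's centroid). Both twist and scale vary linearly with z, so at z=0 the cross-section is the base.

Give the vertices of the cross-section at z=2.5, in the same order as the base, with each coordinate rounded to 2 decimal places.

Cross-section at z=2.5: (-4.08,2.45) (-2.36,-1.31) (1.26,-3.74) (4.14,-0.60)

t = z/height = 2.5/9 = 0.277778
s = 1 + (scale-1)·z/height = 1 + (0.73-1)·2.5/9 = 0.925000
θ = twist·z/height = -331°·2.5/9 = -91.9444° = -1.604733 rad
cos θ = -0.033930, sin θ = -0.999424 (intermediates below are computed at full precision and shown rounded to 5 d.p.)
v1: (-2.5,-4.5) → rotate → (-4.41258,2.65125) → ×s → (-4.08164,2.45240) → (-4.08,2.45)
v2: (1.5,-2.5) → rotate → (-2.54946,-1.41431) → ×s → (-2.35825,-1.30824) → (-2.36,-1.31)
v3: (4,1.5) → rotate → (1.36341,-4.04859) → ×s → (1.26116,-3.74495) → (1.26,-3.74)
v4: (0.5,4.5) → rotate → (4.48044,-0.65240) → ×s → (4.14441,-0.60347) → (4.14,-0.60)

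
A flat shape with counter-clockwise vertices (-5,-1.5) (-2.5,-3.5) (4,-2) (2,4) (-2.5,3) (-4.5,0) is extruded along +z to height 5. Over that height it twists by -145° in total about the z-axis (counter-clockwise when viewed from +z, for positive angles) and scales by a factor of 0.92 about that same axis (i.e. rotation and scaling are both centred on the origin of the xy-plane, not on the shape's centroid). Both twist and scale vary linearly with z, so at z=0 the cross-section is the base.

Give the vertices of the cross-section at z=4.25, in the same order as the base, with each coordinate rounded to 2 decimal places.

Cross-section at z=4.25: (1.39,4.66) (-1.45,3.74) (-3.60,-2.10) (2.10,-3.60) (3.62,0.42) (2.30,3.51)

t = z/height = 4.25/5 = 0.85
s = 1 + (scale-1)·z/height = 1 + (0.92-1)·4.25/5 = 0.932000
θ = twist·z/height = -145°·4.25/5 = -123.2500° = -2.151118 rad
cos θ = -0.548293, sin θ = -0.836286 (intermediates below are computed at full precision and shown rounded to 5 d.p.)
v1: (-5,-1.5) → rotate → (1.48704,5.00387) → ×s → (1.38592,4.66361) → (1.39,4.66)
v2: (-2.5,-3.5) → rotate → (-1.55627,4.00974) → ×s → (-1.45044,3.73708) → (-1.45,3.74)
v3: (4,-2) → rotate → (-3.86575,-2.24856) → ×s → (-3.60287,-2.09566) → (-3.60,-2.10)
v4: (2,4) → rotate → (2.24856,-3.86575) → ×s → (2.09566,-3.60287) → (2.10,-3.60)
v5: (-2.5,3) → rotate → (3.87959,0.44584) → ×s → (3.61578,0.41552) → (3.62,0.42)
v6: (-4.5,0) → rotate → (2.46732,3.76329) → ×s → (2.29954,3.50738) → (2.30,3.51)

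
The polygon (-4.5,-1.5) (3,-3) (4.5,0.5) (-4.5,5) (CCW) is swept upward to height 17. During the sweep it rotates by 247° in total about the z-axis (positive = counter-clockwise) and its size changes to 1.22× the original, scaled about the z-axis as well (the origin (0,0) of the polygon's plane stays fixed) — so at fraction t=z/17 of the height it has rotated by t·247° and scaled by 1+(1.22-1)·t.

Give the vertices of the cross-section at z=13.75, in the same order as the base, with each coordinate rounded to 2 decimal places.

t = z/height = 13.75/17 = 0.808824
s = 1 + (scale-1)·z/height = 1 + (1.22-1)·13.75/17 = 1.177941
θ = twist·z/height = 247°·13.75/17 = 199.7794° = 3.486809 rad
cos θ = -0.941002, sin θ = -0.338400 (intermediates below are computed at full precision and shown rounded to 5 d.p.)
v1: (-4.5,-1.5) → rotate → (3.72691,2.93430) → ×s → (4.39008,3.45644) → (4.39,3.46)
v2: (3,-3) → rotate → (-3.83821,1.80781) → ×s → (-4.52118,2.12949) → (-4.52,2.13)
v3: (4.5,0.5) → rotate → (-4.06531,-1.99330) → ×s → (-4.78870,-2.34799) → (-4.79,-2.35)
v4: (-4.5,5) → rotate → (5.92651,-3.18221) → ×s → (6.98108,-3.74846) → (6.98,-3.75)

Cross-section at z=13.75: (4.39,3.46) (-4.52,2.13) (-4.79,-2.35) (6.98,-3.75)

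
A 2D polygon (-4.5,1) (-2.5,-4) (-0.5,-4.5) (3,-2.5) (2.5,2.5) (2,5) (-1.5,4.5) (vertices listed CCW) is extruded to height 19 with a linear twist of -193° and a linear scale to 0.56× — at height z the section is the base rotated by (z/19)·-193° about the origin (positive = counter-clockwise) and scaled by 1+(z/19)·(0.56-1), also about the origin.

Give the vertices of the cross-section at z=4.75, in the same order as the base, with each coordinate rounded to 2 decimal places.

Cross-section at z=4.75: (-2.00,3.58) (-4.14,-0.71) (-3.28,-2.33) (0.12,-3.47) (3.14,-0.18) (4.51,1.64) (2.10,3.66)

t = z/height = 4.75/19 = 0.25
s = 1 + (scale-1)·z/height = 1 + (0.56-1)·4.75/19 = 0.890000
θ = twist·z/height = -193°·4.75/19 = -48.2500° = -0.842121 rad
cos θ = 0.665882, sin θ = -0.746057 (intermediates below are computed at full precision and shown rounded to 5 d.p.)
v1: (-4.5,1) → rotate → (-2.25041,4.02314) → ×s → (-2.00287,3.58059) → (-2.00,3.58)
v2: (-2.5,-4) → rotate → (-4.64893,-0.79838) → ×s → (-4.13755,-0.71056) → (-4.14,-0.71)
v3: (-0.5,-4.5) → rotate → (-3.69020,-2.62344) → ×s → (-3.28428,-2.33486) → (-3.28,-2.33)
v4: (3,-2.5) → rotate → (0.13250,-3.90288) → ×s → (0.11793,-3.47356) → (0.12,-3.47)
v5: (2.5,2.5) → rotate → (3.52985,-0.20044) → ×s → (3.14156,-0.17839) → (3.14,-0.18)
v6: (2,5) → rotate → (5.06205,1.83729) → ×s → (4.50522,1.63519) → (4.51,1.64)
v7: (-1.5,4.5) → rotate → (2.35844,4.11555) → ×s → (2.09901,3.66284) → (2.10,3.66)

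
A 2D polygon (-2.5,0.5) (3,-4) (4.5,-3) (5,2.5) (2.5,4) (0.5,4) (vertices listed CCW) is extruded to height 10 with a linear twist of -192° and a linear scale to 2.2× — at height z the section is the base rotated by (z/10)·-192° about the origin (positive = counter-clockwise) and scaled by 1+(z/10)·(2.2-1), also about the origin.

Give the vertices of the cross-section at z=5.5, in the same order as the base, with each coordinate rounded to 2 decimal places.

Cross-section at z=5.5: (1.92,3.77) (-7.73,-3.01) (-6.81,-5.86) (1.77,-9.11) (5.28,-5.78) (6.17,-2.59)

t = z/height = 5.5/10 = 0.55
s = 1 + (scale-1)·z/height = 1 + (2.2-1)·5.5/10 = 1.660000
θ = twist·z/height = -192°·5.5/10 = -105.6000° = -1.843068 rad
cos θ = -0.268920, sin θ = -0.963163 (intermediates below are computed at full precision and shown rounded to 5 d.p.)
v1: (-2.5,0.5) → rotate → (1.15388,2.27345) → ×s → (1.91544,3.77392) → (1.92,3.77)
v2: (3,-4) → rotate → (-4.65941,-1.81381) → ×s → (-7.73462,-3.01092) → (-7.73,-3.01)
v3: (4.5,-3) → rotate → (-4.09963,-3.52747) → ×s → (-6.80538,-5.85560) → (-6.81,-5.86)
v4: (5,2.5) → rotate → (1.06331,-5.48811) → ×s → (1.76509,-9.11027) → (1.77,-9.11)
v5: (2.5,4) → rotate → (3.18035,-3.48359) → ×s → (5.27938,-5.78275) → (5.28,-5.78)
v6: (0.5,4) → rotate → (3.71819,-1.55726) → ×s → (6.17220,-2.58505) → (6.17,-2.59)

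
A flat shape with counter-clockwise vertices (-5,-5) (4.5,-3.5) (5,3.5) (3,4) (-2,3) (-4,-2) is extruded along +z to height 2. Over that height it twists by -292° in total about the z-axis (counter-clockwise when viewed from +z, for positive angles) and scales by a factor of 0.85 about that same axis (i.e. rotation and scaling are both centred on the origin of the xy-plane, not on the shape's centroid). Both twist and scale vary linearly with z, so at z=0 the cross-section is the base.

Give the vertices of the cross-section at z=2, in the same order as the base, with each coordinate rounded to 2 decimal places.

Cross-section at z=2: (2.35,-5.53) (4.19,2.43) (-1.17,5.05) (-2.20,3.64) (-3.00,-0.62) (0.30,-3.79)

t = z/height = 2/2 = 1
s = 1 + (scale-1)·z/height = 1 + (0.85-1)·2/2 = 0.850000
θ = twist·z/height = -292°·2/2 = -292.0000° = -5.096361 rad
cos θ = 0.374607, sin θ = 0.927184 (intermediates below are computed at full precision and shown rounded to 5 d.p.)
v1: (-5,-5) → rotate → (2.76289,-6.50895) → ×s → (2.34845,-5.53261) → (2.35,-5.53)
v2: (4.5,-3.5) → rotate → (4.93087,2.86120) → ×s → (4.19124,2.43202) → (4.19,2.43)
v3: (5,3.5) → rotate → (-1.37211,5.94704) → ×s → (-1.16629,5.05499) → (-1.17,5.05)
v4: (3,4) → rotate → (-2.58492,4.27998) → ×s → (-2.19718,3.63798) → (-2.20,3.64)
v5: (-2,3) → rotate → (-3.53076,-0.73055) → ×s → (-3.00115,-0.62097) → (-3.00,-0.62)
v6: (-4,-2) → rotate → (0.35594,-4.45795) → ×s → (0.30255,-3.78926) → (0.30,-3.79)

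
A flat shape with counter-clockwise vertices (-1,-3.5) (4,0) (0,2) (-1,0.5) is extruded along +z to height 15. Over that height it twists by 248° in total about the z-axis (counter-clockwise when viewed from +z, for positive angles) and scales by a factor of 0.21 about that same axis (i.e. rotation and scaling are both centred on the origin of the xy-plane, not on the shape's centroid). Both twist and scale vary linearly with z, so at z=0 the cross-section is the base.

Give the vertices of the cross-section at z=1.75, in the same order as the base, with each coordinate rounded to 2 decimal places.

t = z/height = 1.75/15 = 0.116667
s = 1 + (scale-1)·z/height = 1 + (0.21-1)·1.75/15 = 0.907833
θ = twist·z/height = 248°·1.75/15 = 28.9333° = 0.504982 rad
cos θ = 0.875183, sin θ = 0.483792 (intermediates below are computed at full precision and shown rounded to 5 d.p.)
v1: (-1,-3.5) → rotate → (0.81809,-3.54693) → ×s → (0.74269,-3.22002) → (0.74,-3.22)
v2: (4,0) → rotate → (3.50073,1.93517) → ×s → (3.17808,1.75681) → (3.18,1.76)
v3: (0,2) → rotate → (-0.96758,1.75037) → ×s → (-0.87840,1.58904) → (-0.88,1.59)
v4: (-1,0.5) → rotate → (-1.11708,-0.04620) → ×s → (-1.01412,-0.04194) → (-1.01,-0.04)

Cross-section at z=1.75: (0.74,-3.22) (3.18,1.76) (-0.88,1.59) (-1.01,-0.04)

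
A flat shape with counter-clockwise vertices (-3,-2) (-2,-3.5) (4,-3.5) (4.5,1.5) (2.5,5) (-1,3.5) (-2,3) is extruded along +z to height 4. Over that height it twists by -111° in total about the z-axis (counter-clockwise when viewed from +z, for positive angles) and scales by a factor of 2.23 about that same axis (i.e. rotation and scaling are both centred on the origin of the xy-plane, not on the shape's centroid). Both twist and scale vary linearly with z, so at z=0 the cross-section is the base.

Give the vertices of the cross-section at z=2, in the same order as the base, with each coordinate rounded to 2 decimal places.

Cross-section at z=2: (-5.41,2.16) (-6.49,-0.54) (-1.00,-8.53) (6.11,-4.62) (8.94,1.25) (3.74,4.53) (2.16,5.41)

t = z/height = 2/4 = 0.5
s = 1 + (scale-1)·z/height = 1 + (2.23-1)·2/4 = 1.615000
θ = twist·z/height = -111°·2/4 = -55.5000° = -0.968658 rad
cos θ = 0.566406, sin θ = -0.824126 (intermediates below are computed at full precision and shown rounded to 5 d.p.)
v1: (-3,-2) → rotate → (-3.34747,1.33957) → ×s → (-5.40617,2.16340) → (-5.41,2.16)
v2: (-2,-3.5) → rotate → (-4.01725,-0.33417) → ×s → (-6.48787,-0.53968) → (-6.49,-0.54)
v3: (4,-3.5) → rotate → (-0.61882,-5.27893) → ×s → (-0.99939,-8.52547) → (-1.00,-8.53)
v4: (4.5,1.5) → rotate → (3.78502,-2.85896) → ×s → (6.11280,-4.61722) → (6.11,-4.62)
v5: (2.5,5) → rotate → (5.53665,0.77172) → ×s → (8.94168,1.24632) → (8.94,1.25)
v6: (-1,3.5) → rotate → (2.31804,2.80655) → ×s → (3.74363,4.53258) → (3.74,4.53)
v7: (-2,3) → rotate → (1.33957,3.34747) → ×s → (2.16340,5.40617) → (2.16,5.41)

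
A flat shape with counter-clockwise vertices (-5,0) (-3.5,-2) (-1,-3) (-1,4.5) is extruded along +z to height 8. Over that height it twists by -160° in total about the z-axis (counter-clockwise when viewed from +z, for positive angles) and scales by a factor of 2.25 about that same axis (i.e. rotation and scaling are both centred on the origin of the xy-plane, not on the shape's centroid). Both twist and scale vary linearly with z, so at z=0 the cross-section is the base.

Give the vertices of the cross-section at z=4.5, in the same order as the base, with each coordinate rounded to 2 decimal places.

Cross-section at z=4.5: (0.00,8.52) (-3.41,5.96) (-5.11,1.70) (7.66,1.70)

t = z/height = 4.5/8 = 0.5625
s = 1 + (scale-1)·z/height = 1 + (2.25-1)·4.5/8 = 1.703125
θ = twist·z/height = -160°·4.5/8 = -90.0000° = -1.570796 rad
cos θ = 0.000000, sin θ = -1.000000 (intermediates below are computed at full precision and shown rounded to 5 d.p.)
v1: (-5,0) → rotate → (0.00000,5.00000) → ×s → (0.00000,8.51562) → (0.00,8.52)
v2: (-3.5,-2) → rotate → (-2.00000,3.50000) → ×s → (-3.40625,5.96094) → (-3.41,5.96)
v3: (-1,-3) → rotate → (-3.00000,1.00000) → ×s → (-5.10938,1.70312) → (-5.11,1.70)
v4: (-1,4.5) → rotate → (4.50000,1.00000) → ×s → (7.66406,1.70312) → (7.66,1.70)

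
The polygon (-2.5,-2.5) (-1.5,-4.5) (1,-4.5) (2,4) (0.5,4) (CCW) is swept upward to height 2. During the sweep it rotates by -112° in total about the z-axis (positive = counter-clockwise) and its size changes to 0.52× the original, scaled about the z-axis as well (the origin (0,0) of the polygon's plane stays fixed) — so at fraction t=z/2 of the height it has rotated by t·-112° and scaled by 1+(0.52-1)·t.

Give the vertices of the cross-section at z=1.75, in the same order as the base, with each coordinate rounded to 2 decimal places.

Cross-section at z=1.75: (-1.23,1.64) (-2.46,1.22) (-2.67,-0.21) (2.14,-1.47) (2.26,-0.61)

t = z/height = 1.75/2 = 0.875
s = 1 + (scale-1)·z/height = 1 + (0.52-1)·1.75/2 = 0.580000
θ = twist·z/height = -112°·1.75/2 = -98.0000° = -1.710423 rad
cos θ = -0.139173, sin θ = -0.990268 (intermediates below are computed at full precision and shown rounded to 5 d.p.)
v1: (-2.5,-2.5) → rotate → (-2.12774,2.82360) → ×s → (-1.23409,1.63769) → (-1.23,1.64)
v2: (-1.5,-4.5) → rotate → (-4.24745,2.11168) → ×s → (-2.46352,1.22478) → (-2.46,1.22)
v3: (1,-4.5) → rotate → (-4.59538,-0.36399) → ×s → (-2.66532,-0.21111) → (-2.67,-0.21)
v4: (2,4) → rotate → (3.68273,-2.53723) → ×s → (2.13598,-1.47159) → (2.14,-1.47)
v5: (0.5,4) → rotate → (3.89149,-1.05183) → ×s → (2.25706,-0.61006) → (2.26,-0.61)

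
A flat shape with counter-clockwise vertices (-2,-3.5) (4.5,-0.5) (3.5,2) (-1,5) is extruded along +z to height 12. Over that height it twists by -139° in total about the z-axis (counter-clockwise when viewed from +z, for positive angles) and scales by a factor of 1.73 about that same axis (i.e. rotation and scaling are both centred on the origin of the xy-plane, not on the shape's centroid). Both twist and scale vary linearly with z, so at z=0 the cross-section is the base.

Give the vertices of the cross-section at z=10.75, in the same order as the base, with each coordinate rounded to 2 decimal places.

t = z/height = 10.75/12 = 0.895833
s = 1 + (scale-1)·z/height = 1 + (1.73-1)·10.75/12 = 1.653958
θ = twist·z/height = -139°·10.75/12 = -124.5208° = -2.173299 rad
cos θ = -0.566706, sin θ = -0.823920 (intermediates below are computed at full precision and shown rounded to 5 d.p.)
v1: (-2,-3.5) → rotate → (-1.75031,3.63131) → ×s → (-2.89494,6.00604) → (-2.89,6.01)
v2: (4.5,-0.5) → rotate → (-2.96214,-3.42429) → ×s → (-4.89925,-5.66363) → (-4.90,-5.66)
v3: (3.5,2) → rotate → (-0.33563,-4.01713) → ×s → (-0.55512,-6.64417) → (-0.56,-6.64)
v4: (-1,5) → rotate → (4.68631,-2.00961) → ×s → (7.75096,-3.32381) → (7.75,-3.32)

Cross-section at z=10.75: (-2.89,6.01) (-4.90,-5.66) (-0.56,-6.64) (7.75,-3.32)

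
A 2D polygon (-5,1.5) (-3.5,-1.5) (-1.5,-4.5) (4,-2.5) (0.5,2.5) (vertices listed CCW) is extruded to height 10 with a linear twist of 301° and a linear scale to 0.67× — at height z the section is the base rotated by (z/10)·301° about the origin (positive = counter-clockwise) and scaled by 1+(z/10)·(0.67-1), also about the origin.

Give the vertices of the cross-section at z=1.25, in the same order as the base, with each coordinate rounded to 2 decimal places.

Cross-section at z=1.25: (-4.67,-1.79) (-1.78,-3.19) (1.49,-4.30) (4.50,0.44) (-1.08,2.19)

t = z/height = 1.25/10 = 0.125
s = 1 + (scale-1)·z/height = 1 + (0.67-1)·1.25/10 = 0.958750
θ = twist·z/height = 301°·1.25/10 = 37.6250° = 0.656680 rad
cos θ = 0.792023, sin θ = 0.610491 (intermediates below are computed at full precision and shown rounded to 5 d.p.)
v1: (-5,1.5) → rotate → (-4.87585,-1.86442) → ×s → (-4.67472,-1.78751) → (-4.67,-1.79)
v2: (-3.5,-1.5) → rotate → (-1.85635,-3.32475) → ×s → (-1.77977,-3.18761) → (-1.78,-3.19)
v3: (-1.5,-4.5) → rotate → (1.55917,-4.47984) → ×s → (1.49486,-4.29505) → (1.49,-4.30)
v4: (4,-2.5) → rotate → (4.69432,0.46190) → ×s → (4.50068,0.44285) → (4.50,0.44)
v5: (0.5,2.5) → rotate → (-1.13022,2.28530) → ×s → (-1.08359,2.19103) → (-1.08,2.19)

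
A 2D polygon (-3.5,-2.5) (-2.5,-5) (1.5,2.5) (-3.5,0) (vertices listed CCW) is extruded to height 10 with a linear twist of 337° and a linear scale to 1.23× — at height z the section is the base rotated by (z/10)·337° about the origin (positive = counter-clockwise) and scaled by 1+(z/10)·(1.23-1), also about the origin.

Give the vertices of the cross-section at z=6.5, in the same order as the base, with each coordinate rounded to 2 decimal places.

Cross-section at z=6.5: (1.31,4.77) (-1.39,6.27) (0.47,-3.32) (3.12,2.53)

t = z/height = 6.5/10 = 0.65
s = 1 + (scale-1)·z/height = 1 + (1.23-1)·6.5/10 = 1.149500
θ = twist·z/height = 337°·6.5/10 = 219.0500° = 3.823144 rad
cos θ = -0.776596, sin θ = -0.629998 (intermediates below are computed at full precision and shown rounded to 5 d.p.)
v1: (-3.5,-2.5) → rotate → (1.14309,4.14649) → ×s → (1.31398,4.76638) → (1.31,4.77)
v2: (-2.5,-5) → rotate → (-1.20850,5.45798) → ×s → (-1.38917,6.27395) → (-1.39,6.27)
v3: (1.5,2.5) → rotate → (0.41010,-2.88649) → ×s → (0.47141,-3.31802) → (0.47,-3.32)
v4: (-3.5,0) → rotate → (2.71809,2.20499) → ×s → (3.12444,2.53464) → (3.12,2.53)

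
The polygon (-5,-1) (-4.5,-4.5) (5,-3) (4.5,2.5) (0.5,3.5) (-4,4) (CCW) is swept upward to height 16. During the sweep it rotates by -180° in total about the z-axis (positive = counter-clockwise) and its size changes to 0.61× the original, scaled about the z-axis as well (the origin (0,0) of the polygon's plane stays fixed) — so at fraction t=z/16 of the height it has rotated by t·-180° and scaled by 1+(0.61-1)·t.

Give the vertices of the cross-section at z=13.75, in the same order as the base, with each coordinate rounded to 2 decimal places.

t = z/height = 13.75/16 = 0.859375
s = 1 + (scale-1)·z/height = 1 + (0.61-1)·13.75/16 = 0.664844
θ = twist·z/height = -180°·13.75/16 = -154.6875° = -2.699806 rad
cos θ = -0.903989, sin θ = -0.427555 (intermediates below are computed at full precision and shown rounded to 5 d.p.)
v1: (-5,-1) → rotate → (4.09239,3.04176) → ×s → (2.72080,2.02230) → (2.72,2.02)
v2: (-4.5,-4.5) → rotate → (2.14395,5.99195) → ×s → (1.42539,3.98371) → (1.43,3.98)
v3: (5,-3) → rotate → (-5.80261,0.57419) → ×s → (-3.85783,0.38175) → (-3.86,0.38)
v4: (4.5,2.5) → rotate → (-2.99906,-4.18397) → ×s → (-1.99391,-2.78169) → (-1.99,-2.78)
v5: (0.5,3.5) → rotate → (1.04445,-3.37774) → ×s → (0.69439,-2.24567) → (0.69,-2.25)
v6: (-4,4) → rotate → (5.32618,-1.90574) → ×s → (3.54108,-1.26702) → (3.54,-1.27)

Cross-section at z=13.75: (2.72,2.02) (1.43,3.98) (-3.86,0.38) (-1.99,-2.78) (0.69,-2.25) (3.54,-1.27)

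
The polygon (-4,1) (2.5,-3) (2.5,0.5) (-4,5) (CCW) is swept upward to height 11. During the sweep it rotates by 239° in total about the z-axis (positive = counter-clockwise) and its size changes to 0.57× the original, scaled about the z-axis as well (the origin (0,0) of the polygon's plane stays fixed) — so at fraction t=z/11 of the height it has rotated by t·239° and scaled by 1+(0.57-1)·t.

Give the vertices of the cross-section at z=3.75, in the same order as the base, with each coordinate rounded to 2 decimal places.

t = z/height = 3.75/11 = 0.340909
s = 1 + (scale-1)·z/height = 1 + (0.57-1)·3.75/11 = 0.853409
θ = twist·z/height = 239°·3.75/11 = 81.4773° = 1.422047 rad
cos θ = 0.148202, sin θ = 0.988957 (intermediates below are computed at full precision and shown rounded to 5 d.p.)
v1: (-4,1) → rotate → (-1.58176,-3.80763) → ×s → (-1.34989,-3.24946) → (-1.35,-3.25)
v2: (2.5,-3) → rotate → (3.33738,2.02779) → ×s → (2.84815,1.73053) → (2.85,1.73)
v3: (2.5,0.5) → rotate → (-0.12397,2.54649) → ×s → (-0.10580,2.17320) → (-0.11,2.17)
v4: (-4,5) → rotate → (-5.53759,-3.21482) → ×s → (-4.72583,-2.74356) → (-4.73,-2.74)

Cross-section at z=3.75: (-1.35,-3.25) (2.85,1.73) (-0.11,2.17) (-4.73,-2.74)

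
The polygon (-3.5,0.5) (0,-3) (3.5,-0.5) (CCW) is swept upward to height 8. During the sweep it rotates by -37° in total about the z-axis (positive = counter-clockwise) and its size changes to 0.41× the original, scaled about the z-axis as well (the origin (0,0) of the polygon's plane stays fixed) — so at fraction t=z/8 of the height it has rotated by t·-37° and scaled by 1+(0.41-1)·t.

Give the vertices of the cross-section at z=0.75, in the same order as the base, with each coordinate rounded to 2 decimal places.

Cross-section at z=0.75: (-3.27,0.67) (-0.17,-2.83) (3.27,-0.67)

t = z/height = 0.75/8 = 0.09375
s = 1 + (scale-1)·z/height = 1 + (0.41-1)·0.75/8 = 0.944688
θ = twist·z/height = -37°·0.75/8 = -3.4688° = -0.060541 rad
cos θ = 0.998168, sin θ = -0.060504 (intermediates below are computed at full precision and shown rounded to 5 d.p.)
v1: (-3.5,0.5) → rotate → (-3.46334,0.71085) → ×s → (-3.27177,0.67153) → (-3.27,0.67)
v2: (0,-3) → rotate → (-0.18151,-2.99450) → ×s → (-0.17147,-2.82887) → (-0.17,-2.83)
v3: (3.5,-0.5) → rotate → (3.46334,-0.71085) → ×s → (3.27177,-0.67153) → (3.27,-0.67)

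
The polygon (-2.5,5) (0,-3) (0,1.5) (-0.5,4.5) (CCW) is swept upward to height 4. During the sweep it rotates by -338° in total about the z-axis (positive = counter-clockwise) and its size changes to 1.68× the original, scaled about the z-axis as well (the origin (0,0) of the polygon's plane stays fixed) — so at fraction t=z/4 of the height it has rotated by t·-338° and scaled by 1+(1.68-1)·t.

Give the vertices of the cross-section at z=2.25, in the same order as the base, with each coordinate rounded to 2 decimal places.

Cross-section at z=2.25: (2.19,-7.41) (0.73,4.08) (-0.36,-2.04) (-0.41,-6.25)

t = z/height = 2.25/4 = 0.5625
s = 1 + (scale-1)·z/height = 1 + (1.68-1)·2.25/4 = 1.382500
θ = twist·z/height = -338°·2.25/4 = -190.1250° = -3.318307 rad
cos θ = -0.984427, sin θ = 0.175796 (intermediates below are computed at full precision and shown rounded to 5 d.p.)
v1: (-2.5,5) → rotate → (1.58209,-5.36162) → ×s → (2.18723,-7.41244) → (2.19,-7.41)
v2: (0,-3) → rotate → (0.52739,2.95328) → ×s → (0.72912,4.08291) → (0.73,4.08)
v3: (0,1.5) → rotate → (-0.26369,-1.47664) → ×s → (-0.36456,-2.04145) → (-0.36,-2.04)
v4: (-0.5,4.5) → rotate → (-0.29887,-4.51782) → ×s → (-0.41319,-6.24588) → (-0.41,-6.25)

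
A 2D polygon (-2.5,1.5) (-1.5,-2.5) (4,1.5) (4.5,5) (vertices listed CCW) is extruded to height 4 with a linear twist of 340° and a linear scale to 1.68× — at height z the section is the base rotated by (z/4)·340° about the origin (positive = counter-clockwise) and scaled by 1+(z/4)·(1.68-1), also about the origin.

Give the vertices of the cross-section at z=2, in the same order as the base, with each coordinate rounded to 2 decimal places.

t = z/height = 2/4 = 0.5
s = 1 + (scale-1)·z/height = 1 + (1.68-1)·2/4 = 1.340000
θ = twist·z/height = 340°·2/4 = 170.0000° = 2.967060 rad
cos θ = -0.984808, sin θ = 0.173648 (intermediates below are computed at full precision and shown rounded to 5 d.p.)
v1: (-2.5,1.5) → rotate → (2.20155,-1.91133) → ×s → (2.95007,-2.56118) → (2.95,-2.56)
v2: (-1.5,-2.5) → rotate → (1.91133,2.20155) → ×s → (2.56118,2.95007) → (2.56,2.95)
v3: (4,1.5) → rotate → (-4.19970,-0.78262) → ×s → (-5.62760,-1.04871) → (-5.63,-1.05)
v4: (4.5,5) → rotate → (-5.29988,-4.14262) → ×s → (-7.10183,-5.55111) → (-7.10,-5.55)

Cross-section at z=2: (2.95,-2.56) (2.56,2.95) (-5.63,-1.05) (-7.10,-5.55)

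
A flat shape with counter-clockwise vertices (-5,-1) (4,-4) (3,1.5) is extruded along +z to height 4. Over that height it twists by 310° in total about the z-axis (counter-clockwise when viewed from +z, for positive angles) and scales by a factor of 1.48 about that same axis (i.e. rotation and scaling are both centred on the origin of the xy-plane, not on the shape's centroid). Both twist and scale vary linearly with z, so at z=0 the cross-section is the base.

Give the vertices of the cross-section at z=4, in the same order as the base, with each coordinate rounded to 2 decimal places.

Cross-section at z=4: (-5.89,4.72) (-0.73,-8.34) (4.55,-1.97)

t = z/height = 4/4 = 1
s = 1 + (scale-1)·z/height = 1 + (1.48-1)·4/4 = 1.480000
θ = twist·z/height = 310°·4/4 = 310.0000° = 5.410521 rad
cos θ = 0.642788, sin θ = -0.766044 (intermediates below are computed at full precision and shown rounded to 5 d.p.)
v1: (-5,-1) → rotate → (-3.97998,3.18743) → ×s → (-5.89037,4.71740) → (-5.89,4.72)
v2: (4,-4) → rotate → (-0.49303,-5.63533) → ×s → (-0.72968,-8.34029) → (-0.73,-8.34)
v3: (3,1.5) → rotate → (3.07743,-1.33395) → ×s → (4.55460,-1.97425) → (4.55,-1.97)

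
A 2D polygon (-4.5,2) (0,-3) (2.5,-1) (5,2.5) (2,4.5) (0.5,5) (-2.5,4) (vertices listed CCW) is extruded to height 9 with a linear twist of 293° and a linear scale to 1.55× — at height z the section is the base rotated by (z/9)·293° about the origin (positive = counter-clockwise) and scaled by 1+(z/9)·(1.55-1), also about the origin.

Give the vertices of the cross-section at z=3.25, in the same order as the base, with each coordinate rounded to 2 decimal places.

t = z/height = 3.25/9 = 0.361111
s = 1 + (scale-1)·z/height = 1 + (1.55-1)·3.25/9 = 1.198611
θ = twist·z/height = 293°·3.25/9 = 105.8056° = 1.846655 rad
cos θ = -0.272374, sin θ = 0.962192 (intermediates below are computed at full precision and shown rounded to 5 d.p.)
v1: (-4.5,2) → rotate → (-0.69870,-4.87461) → ×s → (-0.83747,-5.84276) → (-0.84,-5.84)
v2: (0,-3) → rotate → (2.88657,0.81712) → ×s → (3.45988,0.97941) → (3.46,0.98)
v3: (2.5,-1) → rotate → (0.28126,2.67785) → ×s → (0.33712,3.20970) → (0.34,3.21)
v4: (5,2.5) → rotate → (-3.76735,4.13002) → ×s → (-4.51558,4.95029) → (-4.52,4.95)
v5: (2,4.5) → rotate → (-4.87461,0.69870) → ×s → (-5.84276,0.83747) → (-5.84,0.84)
v6: (0.5,5) → rotate → (-4.94714,-0.88077) → ×s → (-5.92970,-1.05570) → (-5.93,-1.06)
v7: (-2.5,4) → rotate → (-3.16783,-3.49497) → ×s → (-3.79700,-4.18911) → (-3.80,-4.19)

Cross-section at z=3.25: (-0.84,-5.84) (3.46,0.98) (0.34,3.21) (-4.52,4.95) (-5.84,0.84) (-5.93,-1.06) (-3.80,-4.19)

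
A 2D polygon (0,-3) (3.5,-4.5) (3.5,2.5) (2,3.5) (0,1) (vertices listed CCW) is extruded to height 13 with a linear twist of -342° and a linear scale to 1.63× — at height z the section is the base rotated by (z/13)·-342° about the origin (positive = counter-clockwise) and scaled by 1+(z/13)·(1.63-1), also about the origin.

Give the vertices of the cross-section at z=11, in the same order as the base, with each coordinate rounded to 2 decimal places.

t = z/height = 11/13 = 0.846154
s = 1 + (scale-1)·z/height = 1 + (1.63-1)·11/13 = 1.533077
θ = twist·z/height = -342°·11/13 = -289.3846° = -5.050714 rad
cos θ = 0.331908, sin θ = 0.943312 (intermediates below are computed at full precision and shown rounded to 5 d.p.)
v1: (0,-3) → rotate → (2.82994,-0.99572) → ×s → (4.33851,-1.52652) → (4.34,-1.53)
v2: (3.5,-4.5) → rotate → (5.40658,1.80801) → ×s → (8.28870,2.77181) → (8.29,2.77)
v3: (3.5,2.5) → rotate → (-1.19660,4.13136) → ×s → (-1.83448,6.33369) → (-1.83,6.33)
v4: (2,3.5) → rotate → (-2.63778,3.04830) → ×s → (-4.04391,4.67328) → (-4.04,4.67)
v5: (0,1) → rotate → (-0.94331,0.33191) → ×s → (-1.44617,0.50884) → (-1.45,0.51)

Cross-section at z=11: (4.34,-1.53) (8.29,2.77) (-1.83,6.33) (-4.04,4.67) (-1.45,0.51)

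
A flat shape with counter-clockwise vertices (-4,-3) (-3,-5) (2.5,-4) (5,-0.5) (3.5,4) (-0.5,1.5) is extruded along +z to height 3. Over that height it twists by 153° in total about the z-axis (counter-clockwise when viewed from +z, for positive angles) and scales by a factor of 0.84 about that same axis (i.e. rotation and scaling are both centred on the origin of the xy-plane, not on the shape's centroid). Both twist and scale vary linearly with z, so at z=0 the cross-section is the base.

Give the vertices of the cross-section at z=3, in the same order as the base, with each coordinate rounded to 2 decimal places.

t = z/height = 3/3 = 1
s = 1 + (scale-1)·z/height = 1 + (0.84-1)·3/3 = 0.840000
θ = twist·z/height = 153°·3/3 = 153.0000° = 2.670354 rad
cos θ = -0.891007, sin θ = 0.453990 (intermediates below are computed at full precision and shown rounded to 5 d.p.)
v1: (-4,-3) → rotate → (4.92600,0.85706) → ×s → (4.13784,0.71993) → (4.14,0.72)
v2: (-3,-5) → rotate → (4.94297,3.09306) → ×s → (4.15210,2.59817) → (4.15,2.60)
v3: (2.5,-4) → rotate → (-0.41155,4.69900) → ×s → (-0.34571,3.94716) → (-0.35,3.95)
v4: (5,-0.5) → rotate → (-4.22804,2.71546) → ×s → (-3.55155,2.28098) → (-3.55,2.28)
v5: (3.5,4) → rotate → (-4.93448,-1.97506) → ×s → (-4.14497,-1.65905) → (-4.14,-1.66)
v6: (-0.5,1.5) → rotate → (-0.23548,-1.56351) → ×s → (-0.19781,-1.31334) → (-0.20,-1.31)

Cross-section at z=3: (4.14,0.72) (4.15,2.60) (-0.35,3.95) (-3.55,2.28) (-4.14,-1.66) (-0.20,-1.31)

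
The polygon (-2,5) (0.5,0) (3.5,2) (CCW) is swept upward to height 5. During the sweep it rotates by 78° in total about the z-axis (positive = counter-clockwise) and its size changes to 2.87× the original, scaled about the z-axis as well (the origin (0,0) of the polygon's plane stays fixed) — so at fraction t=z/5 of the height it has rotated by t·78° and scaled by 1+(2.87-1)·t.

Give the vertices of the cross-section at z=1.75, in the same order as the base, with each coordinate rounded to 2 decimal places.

t = z/height = 1.75/5 = 0.35
s = 1 + (scale-1)·z/height = 1 + (2.87-1)·1.75/5 = 1.654500
θ = twist·z/height = 78°·1.75/5 = 27.3000° = 0.476475 rad
cos θ = 0.888617, sin θ = 0.458650 (intermediates below are computed at full precision and shown rounded to 5 d.p.)
v1: (-2,5) → rotate → (-4.07048,3.52579) → ×s → (-6.73461,5.83341) → (-6.73,5.83)
v2: (0.5,0) → rotate → (0.44431,0.22932) → ×s → (0.73511,0.37942) → (0.74,0.38)
v3: (3.5,2) → rotate → (2.19286,3.38251) → ×s → (3.62809,5.59636) → (3.63,5.60)

Cross-section at z=1.75: (-6.73,5.83) (0.74,0.38) (3.63,5.60)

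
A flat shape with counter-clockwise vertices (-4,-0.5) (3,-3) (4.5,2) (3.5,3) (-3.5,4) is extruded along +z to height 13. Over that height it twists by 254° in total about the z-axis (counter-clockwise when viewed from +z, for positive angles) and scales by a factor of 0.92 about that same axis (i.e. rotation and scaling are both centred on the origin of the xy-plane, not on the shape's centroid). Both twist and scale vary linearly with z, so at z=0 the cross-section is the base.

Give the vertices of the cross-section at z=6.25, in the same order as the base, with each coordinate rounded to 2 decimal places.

Cross-section at z=6.25: (2.45,-3.00) (0.91,3.98) (-3.93,2.64) (-4.23,1.32) (-1.47,-4.90)

t = z/height = 6.25/13 = 0.480769
s = 1 + (scale-1)·z/height = 1 + (0.92-1)·6.25/13 = 0.961538
θ = twist·z/height = 254°·6.25/13 = 122.1154° = 2.131316 rad
cos θ = -0.531626, sin θ = 0.846979 (intermediates below are computed at full precision and shown rounded to 5 d.p.)
v1: (-4,-0.5) → rotate → (2.54999,-3.12210) → ×s → (2.45192,-3.00202) → (2.45,-3.00)
v2: (3,-3) → rotate → (0.94606,4.13582) → ×s → (0.90967,3.97675) → (0.91,3.98)
v3: (4.5,2) → rotate → (-4.08628,2.74815) → ×s → (-3.92911,2.64246) → (-3.93,2.64)
v4: (3.5,3) → rotate → (-4.40163,1.36955) → ×s → (-4.23234,1.31687) → (-4.23,1.32)
v5: (-3.5,4) → rotate → (-1.52723,-5.09093) → ×s → (-1.46849,-4.89513) → (-1.47,-4.90)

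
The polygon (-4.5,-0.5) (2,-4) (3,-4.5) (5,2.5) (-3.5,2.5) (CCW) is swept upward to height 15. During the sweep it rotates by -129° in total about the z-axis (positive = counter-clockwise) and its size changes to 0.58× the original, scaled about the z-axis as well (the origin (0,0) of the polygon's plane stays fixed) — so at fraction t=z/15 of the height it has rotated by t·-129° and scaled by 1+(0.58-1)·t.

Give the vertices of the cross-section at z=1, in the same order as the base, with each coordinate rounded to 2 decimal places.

Cross-section at z=1: (-4.40,0.17) (1.34,-4.13) (2.23,-4.76) (5.17,1.68) (-3.00,2.91)

t = z/height = 1/15 = 0.0666667
s = 1 + (scale-1)·z/height = 1 + (0.58-1)·1/15 = 0.972000
θ = twist·z/height = -129°·1/15 = -8.6000° = -0.150098 rad
cos θ = 0.988756, sin θ = -0.149535 (intermediates below are computed at full precision and shown rounded to 5 d.p.)
v1: (-4.5,-0.5) → rotate → (-4.52417,0.17853) → ×s → (-4.39749,0.17353) → (-4.40,0.17)
v2: (2,-4) → rotate → (1.37937,-4.25410) → ×s → (1.34075,-4.13498) → (1.34,-4.13)
v3: (3,-4.5) → rotate → (2.29336,-4.89801) → ×s → (2.22915,-4.76087) → (2.23,-4.76)
v4: (5,2.5) → rotate → (5.31762,1.72421) → ×s → (5.16873,1.67594) → (5.17,1.68)
v5: (-3.5,2.5) → rotate → (-3.08681,2.99526) → ×s → (-3.00038,2.91140) → (-3.00,2.91)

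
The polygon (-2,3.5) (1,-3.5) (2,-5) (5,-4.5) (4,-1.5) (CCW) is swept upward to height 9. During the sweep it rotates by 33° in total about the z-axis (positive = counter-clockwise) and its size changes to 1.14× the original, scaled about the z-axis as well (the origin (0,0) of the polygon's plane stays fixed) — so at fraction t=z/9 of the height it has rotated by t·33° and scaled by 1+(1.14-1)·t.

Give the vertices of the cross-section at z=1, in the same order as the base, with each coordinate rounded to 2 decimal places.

t = z/height = 1/9 = 0.111111
s = 1 + (scale-1)·z/height = 1 + (1.14-1)·1/9 = 1.015556
θ = twist·z/height = 33°·1/9 = 3.6667° = 0.063995 rad
cos θ = 0.997953, sin θ = 0.063952 (intermediates below are computed at full precision and shown rounded to 5 d.p.)
v1: (-2,3.5) → rotate → (-2.21974,3.36493) → ×s → (-2.25427,3.41728) → (-2.25,3.42)
v2: (1,-3.5) → rotate → (1.22178,-3.42888) → ×s → (1.24079,-3.48222) → (1.24,-3.48)
v3: (2,-5) → rotate → (2.31566,-4.86186) → ×s → (2.35169,-4.93749) → (2.35,-4.94)
v4: (5,-4.5) → rotate → (5.27755,-4.17103) → ×s → (5.35964,-4.23591) → (5.36,-4.24)
v5: (4,-1.5) → rotate → (4.08774,-1.24112) → ×s → (4.15133,-1.26043) → (4.15,-1.26)

Cross-section at z=1: (-2.25,3.42) (1.24,-3.48) (2.35,-4.94) (5.36,-4.24) (4.15,-1.26)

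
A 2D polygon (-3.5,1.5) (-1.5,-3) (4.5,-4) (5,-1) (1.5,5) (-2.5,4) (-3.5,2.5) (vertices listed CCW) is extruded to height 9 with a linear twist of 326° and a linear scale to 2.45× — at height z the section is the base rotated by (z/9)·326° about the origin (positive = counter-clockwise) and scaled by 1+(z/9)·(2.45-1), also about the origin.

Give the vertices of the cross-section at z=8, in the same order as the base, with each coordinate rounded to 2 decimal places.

Cross-section at z=8: (0.52,8.70) (-7.62,0.91) (-5.13,-12.79) (1.72,-11.54) (11.93,0.64) (6.68,8.48) (2.67,9.47)

t = z/height = 8/9 = 0.888889
s = 1 + (scale-1)·z/height = 1 + (2.45-1)·8/9 = 2.288889
θ = twist·z/height = 326°·8/9 = 289.7778° = 5.057576 rad
cos θ = 0.338373, sin θ = -0.941012 (intermediates below are computed at full precision and shown rounded to 5 d.p.)
v1: (-3.5,1.5) → rotate → (0.22721,3.80110) → ×s → (0.52006,8.70030) → (0.52,8.70)
v2: (-1.5,-3) → rotate → (-3.33060,0.39640) → ×s → (-7.62336,0.90731) → (-7.62,0.91)
v3: (4.5,-4) → rotate → (-2.24137,-5.58805) → ×s → (-5.13025,-12.79042) → (-5.13,-12.79)
v4: (5,-1) → rotate → (0.75085,-5.04343) → ×s → (1.71862,-11.54386) → (1.72,-11.54)
v5: (1.5,5) → rotate → (5.21262,0.28035) → ×s → (11.93111,0.64168) → (11.93,0.64)
v6: (-2.5,4) → rotate → (2.91812,3.70602) → ×s → (6.67924,8.48267) → (6.68,8.48)
v7: (-3.5,2.5) → rotate → (1.16822,4.13947) → ×s → (2.67394,9.47480) → (2.67,9.47)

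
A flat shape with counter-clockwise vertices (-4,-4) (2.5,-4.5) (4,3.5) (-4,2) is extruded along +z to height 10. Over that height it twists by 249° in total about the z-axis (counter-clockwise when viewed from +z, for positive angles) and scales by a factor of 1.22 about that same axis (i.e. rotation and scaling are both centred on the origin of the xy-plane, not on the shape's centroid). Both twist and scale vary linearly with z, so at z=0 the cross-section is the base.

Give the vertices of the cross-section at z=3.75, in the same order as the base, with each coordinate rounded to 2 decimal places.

Cross-section at z=3.75: (4.58,-4.07) (4.70,2.99) (-4.04,4.10) (-1.91,-4.45)

t = z/height = 3.75/10 = 0.375
s = 1 + (scale-1)·z/height = 1 + (1.22-1)·3.75/10 = 1.082500
θ = twist·z/height = 249°·3.75/10 = 93.3750° = 1.629701 rad
cos θ = -0.058871, sin θ = 0.998266 (intermediates below are computed at full precision and shown rounded to 5 d.p.)
v1: (-4,-4) → rotate → (4.22855,-3.75758) → ×s → (4.57740,-4.06758) → (4.58,-4.07)
v2: (2.5,-4.5) → rotate → (4.34502,2.76058) → ×s → (4.70348,2.98833) → (4.70,2.99)
v3: (4,3.5) → rotate → (-3.72941,3.78701) → ×s → (-4.03709,4.09944) → (-4.04,4.10)
v4: (-4,2) → rotate → (-1.76105,-4.11080) → ×s → (-1.90633,-4.44995) → (-1.91,-4.45)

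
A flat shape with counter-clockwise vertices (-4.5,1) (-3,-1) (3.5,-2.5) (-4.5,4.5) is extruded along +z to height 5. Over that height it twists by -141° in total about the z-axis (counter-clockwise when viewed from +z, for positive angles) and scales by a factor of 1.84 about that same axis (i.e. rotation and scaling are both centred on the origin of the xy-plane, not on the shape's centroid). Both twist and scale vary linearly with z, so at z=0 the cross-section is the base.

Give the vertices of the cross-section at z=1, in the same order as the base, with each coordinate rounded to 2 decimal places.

Cross-section at z=1: (-4.08,3.51) (-3.64,0.63) (2.22,-4.51) (-2.15,7.12)

t = z/height = 1/5 = 0.2
s = 1 + (scale-1)·z/height = 1 + (1.84-1)·1/5 = 1.168000
θ = twist·z/height = -141°·1/5 = -28.2000° = -0.492183 rad
cos θ = 0.881303, sin θ = -0.472551 (intermediates below are computed at full precision and shown rounded to 5 d.p.)
v1: (-4.5,1) → rotate → (-3.49331,3.00778) → ×s → (-4.08019,3.51309) → (-4.08,3.51)
v2: (-3,-1) → rotate → (-3.11646,0.53635) → ×s → (-3.64003,0.62646) → (-3.64,0.63)
v3: (3.5,-2.5) → rotate → (1.90319,-3.85719) → ×s → (2.22292,-4.50519) → (2.22,-4.51)
v4: (-4.5,4.5) → rotate → (-1.83939,6.09234) → ×s → (-2.14840,7.11586) → (-2.15,7.12)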